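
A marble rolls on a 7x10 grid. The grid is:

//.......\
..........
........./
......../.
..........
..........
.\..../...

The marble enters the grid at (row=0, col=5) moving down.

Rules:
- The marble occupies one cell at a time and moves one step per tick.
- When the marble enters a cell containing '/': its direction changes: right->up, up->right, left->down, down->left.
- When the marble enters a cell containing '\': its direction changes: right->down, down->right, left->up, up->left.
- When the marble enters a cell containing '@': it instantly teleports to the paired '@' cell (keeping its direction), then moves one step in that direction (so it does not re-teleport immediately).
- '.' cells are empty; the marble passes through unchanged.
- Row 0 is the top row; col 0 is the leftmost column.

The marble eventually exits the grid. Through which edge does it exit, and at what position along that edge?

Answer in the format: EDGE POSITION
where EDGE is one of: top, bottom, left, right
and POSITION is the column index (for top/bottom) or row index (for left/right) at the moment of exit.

Answer: bottom 5

Derivation:
Step 1: enter (0,5), '.' pass, move down to (1,5)
Step 2: enter (1,5), '.' pass, move down to (2,5)
Step 3: enter (2,5), '.' pass, move down to (3,5)
Step 4: enter (3,5), '.' pass, move down to (4,5)
Step 5: enter (4,5), '.' pass, move down to (5,5)
Step 6: enter (5,5), '.' pass, move down to (6,5)
Step 7: enter (6,5), '.' pass, move down to (7,5)
Step 8: at (7,5) — EXIT via bottom edge, pos 5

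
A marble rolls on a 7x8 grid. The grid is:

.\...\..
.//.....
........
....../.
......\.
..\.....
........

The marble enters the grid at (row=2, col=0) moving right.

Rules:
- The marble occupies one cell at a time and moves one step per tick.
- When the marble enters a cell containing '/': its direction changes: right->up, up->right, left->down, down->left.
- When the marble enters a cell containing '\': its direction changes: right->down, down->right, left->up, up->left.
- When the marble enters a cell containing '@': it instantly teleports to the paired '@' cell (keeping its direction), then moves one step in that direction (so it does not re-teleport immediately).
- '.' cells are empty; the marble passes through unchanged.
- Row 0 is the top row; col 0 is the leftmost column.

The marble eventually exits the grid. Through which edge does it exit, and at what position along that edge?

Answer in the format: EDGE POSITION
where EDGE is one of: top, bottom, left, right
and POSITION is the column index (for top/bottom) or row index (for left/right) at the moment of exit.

Step 1: enter (2,0), '.' pass, move right to (2,1)
Step 2: enter (2,1), '.' pass, move right to (2,2)
Step 3: enter (2,2), '.' pass, move right to (2,3)
Step 4: enter (2,3), '.' pass, move right to (2,4)
Step 5: enter (2,4), '.' pass, move right to (2,5)
Step 6: enter (2,5), '.' pass, move right to (2,6)
Step 7: enter (2,6), '.' pass, move right to (2,7)
Step 8: enter (2,7), '.' pass, move right to (2,8)
Step 9: at (2,8) — EXIT via right edge, pos 2

Answer: right 2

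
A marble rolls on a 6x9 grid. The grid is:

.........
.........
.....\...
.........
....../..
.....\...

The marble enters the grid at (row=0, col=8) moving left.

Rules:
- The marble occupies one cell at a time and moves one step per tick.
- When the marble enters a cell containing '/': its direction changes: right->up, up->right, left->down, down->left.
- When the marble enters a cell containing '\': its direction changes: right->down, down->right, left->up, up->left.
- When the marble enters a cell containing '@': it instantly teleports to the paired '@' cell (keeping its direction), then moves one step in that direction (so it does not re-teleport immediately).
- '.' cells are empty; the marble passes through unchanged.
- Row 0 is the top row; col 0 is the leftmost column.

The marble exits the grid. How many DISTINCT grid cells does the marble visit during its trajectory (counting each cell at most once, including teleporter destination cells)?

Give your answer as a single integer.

Answer: 9

Derivation:
Step 1: enter (0,8), '.' pass, move left to (0,7)
Step 2: enter (0,7), '.' pass, move left to (0,6)
Step 3: enter (0,6), '.' pass, move left to (0,5)
Step 4: enter (0,5), '.' pass, move left to (0,4)
Step 5: enter (0,4), '.' pass, move left to (0,3)
Step 6: enter (0,3), '.' pass, move left to (0,2)
Step 7: enter (0,2), '.' pass, move left to (0,1)
Step 8: enter (0,1), '.' pass, move left to (0,0)
Step 9: enter (0,0), '.' pass, move left to (0,-1)
Step 10: at (0,-1) — EXIT via left edge, pos 0
Distinct cells visited: 9 (path length 9)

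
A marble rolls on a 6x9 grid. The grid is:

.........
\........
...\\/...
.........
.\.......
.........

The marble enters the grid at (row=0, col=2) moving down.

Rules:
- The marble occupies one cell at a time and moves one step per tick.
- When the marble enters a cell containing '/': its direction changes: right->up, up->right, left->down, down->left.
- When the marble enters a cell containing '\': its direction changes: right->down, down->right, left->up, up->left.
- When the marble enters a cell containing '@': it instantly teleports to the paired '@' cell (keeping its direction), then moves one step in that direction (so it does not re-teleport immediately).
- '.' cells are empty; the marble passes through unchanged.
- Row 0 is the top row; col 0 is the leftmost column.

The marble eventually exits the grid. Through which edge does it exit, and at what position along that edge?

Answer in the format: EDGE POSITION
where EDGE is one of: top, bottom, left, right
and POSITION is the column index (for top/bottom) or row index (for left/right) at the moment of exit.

Answer: bottom 2

Derivation:
Step 1: enter (0,2), '.' pass, move down to (1,2)
Step 2: enter (1,2), '.' pass, move down to (2,2)
Step 3: enter (2,2), '.' pass, move down to (3,2)
Step 4: enter (3,2), '.' pass, move down to (4,2)
Step 5: enter (4,2), '.' pass, move down to (5,2)
Step 6: enter (5,2), '.' pass, move down to (6,2)
Step 7: at (6,2) — EXIT via bottom edge, pos 2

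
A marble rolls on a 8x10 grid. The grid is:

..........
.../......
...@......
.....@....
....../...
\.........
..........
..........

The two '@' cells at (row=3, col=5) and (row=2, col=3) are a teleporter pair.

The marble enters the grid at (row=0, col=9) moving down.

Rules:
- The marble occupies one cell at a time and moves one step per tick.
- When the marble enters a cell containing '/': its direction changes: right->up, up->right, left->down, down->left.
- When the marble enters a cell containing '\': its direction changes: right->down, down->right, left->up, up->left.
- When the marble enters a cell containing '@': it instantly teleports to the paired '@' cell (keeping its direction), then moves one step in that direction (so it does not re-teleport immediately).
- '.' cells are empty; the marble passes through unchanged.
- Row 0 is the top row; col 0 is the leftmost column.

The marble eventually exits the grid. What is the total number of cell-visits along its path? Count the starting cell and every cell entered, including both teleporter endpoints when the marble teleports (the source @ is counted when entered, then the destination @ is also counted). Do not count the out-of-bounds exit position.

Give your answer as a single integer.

Answer: 8

Derivation:
Step 1: enter (0,9), '.' pass, move down to (1,9)
Step 2: enter (1,9), '.' pass, move down to (2,9)
Step 3: enter (2,9), '.' pass, move down to (3,9)
Step 4: enter (3,9), '.' pass, move down to (4,9)
Step 5: enter (4,9), '.' pass, move down to (5,9)
Step 6: enter (5,9), '.' pass, move down to (6,9)
Step 7: enter (6,9), '.' pass, move down to (7,9)
Step 8: enter (7,9), '.' pass, move down to (8,9)
Step 9: at (8,9) — EXIT via bottom edge, pos 9
Path length (cell visits): 8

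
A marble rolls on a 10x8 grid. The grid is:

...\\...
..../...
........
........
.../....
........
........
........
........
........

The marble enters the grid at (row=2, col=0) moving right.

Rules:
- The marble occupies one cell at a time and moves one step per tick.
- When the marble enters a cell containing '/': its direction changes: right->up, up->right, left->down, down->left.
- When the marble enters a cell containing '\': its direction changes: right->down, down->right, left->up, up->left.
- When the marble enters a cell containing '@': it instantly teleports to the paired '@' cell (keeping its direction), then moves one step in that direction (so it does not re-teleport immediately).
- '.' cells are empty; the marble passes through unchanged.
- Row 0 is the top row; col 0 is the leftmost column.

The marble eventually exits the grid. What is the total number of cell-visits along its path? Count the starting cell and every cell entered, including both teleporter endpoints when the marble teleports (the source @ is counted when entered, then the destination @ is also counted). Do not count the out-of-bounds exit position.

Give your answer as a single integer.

Answer: 8

Derivation:
Step 1: enter (2,0), '.' pass, move right to (2,1)
Step 2: enter (2,1), '.' pass, move right to (2,2)
Step 3: enter (2,2), '.' pass, move right to (2,3)
Step 4: enter (2,3), '.' pass, move right to (2,4)
Step 5: enter (2,4), '.' pass, move right to (2,5)
Step 6: enter (2,5), '.' pass, move right to (2,6)
Step 7: enter (2,6), '.' pass, move right to (2,7)
Step 8: enter (2,7), '.' pass, move right to (2,8)
Step 9: at (2,8) — EXIT via right edge, pos 2
Path length (cell visits): 8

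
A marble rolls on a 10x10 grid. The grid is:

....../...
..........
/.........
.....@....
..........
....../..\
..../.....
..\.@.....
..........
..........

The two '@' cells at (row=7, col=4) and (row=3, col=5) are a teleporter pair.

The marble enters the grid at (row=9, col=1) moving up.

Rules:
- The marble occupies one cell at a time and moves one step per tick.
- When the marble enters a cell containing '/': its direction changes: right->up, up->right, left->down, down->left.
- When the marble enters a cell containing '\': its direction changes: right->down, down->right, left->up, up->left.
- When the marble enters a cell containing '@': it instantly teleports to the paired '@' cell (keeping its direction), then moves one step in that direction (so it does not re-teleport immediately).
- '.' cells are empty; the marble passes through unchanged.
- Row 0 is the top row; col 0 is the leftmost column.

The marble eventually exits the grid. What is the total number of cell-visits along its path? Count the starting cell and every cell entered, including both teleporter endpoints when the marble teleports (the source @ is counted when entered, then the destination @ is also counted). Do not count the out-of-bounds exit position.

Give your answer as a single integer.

Step 1: enter (9,1), '.' pass, move up to (8,1)
Step 2: enter (8,1), '.' pass, move up to (7,1)
Step 3: enter (7,1), '.' pass, move up to (6,1)
Step 4: enter (6,1), '.' pass, move up to (5,1)
Step 5: enter (5,1), '.' pass, move up to (4,1)
Step 6: enter (4,1), '.' pass, move up to (3,1)
Step 7: enter (3,1), '.' pass, move up to (2,1)
Step 8: enter (2,1), '.' pass, move up to (1,1)
Step 9: enter (1,1), '.' pass, move up to (0,1)
Step 10: enter (0,1), '.' pass, move up to (-1,1)
Step 11: at (-1,1) — EXIT via top edge, pos 1
Path length (cell visits): 10

Answer: 10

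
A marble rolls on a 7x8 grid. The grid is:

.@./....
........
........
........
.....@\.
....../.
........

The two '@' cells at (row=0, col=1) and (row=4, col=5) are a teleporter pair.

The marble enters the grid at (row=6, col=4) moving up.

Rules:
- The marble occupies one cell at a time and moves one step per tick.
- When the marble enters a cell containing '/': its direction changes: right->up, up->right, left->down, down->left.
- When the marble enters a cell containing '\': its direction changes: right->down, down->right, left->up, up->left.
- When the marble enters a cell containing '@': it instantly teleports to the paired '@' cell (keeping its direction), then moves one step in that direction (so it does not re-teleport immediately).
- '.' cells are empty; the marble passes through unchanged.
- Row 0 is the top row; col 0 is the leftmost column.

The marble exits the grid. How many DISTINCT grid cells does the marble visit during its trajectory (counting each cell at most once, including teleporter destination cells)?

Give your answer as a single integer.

Step 1: enter (6,4), '.' pass, move up to (5,4)
Step 2: enter (5,4), '.' pass, move up to (4,4)
Step 3: enter (4,4), '.' pass, move up to (3,4)
Step 4: enter (3,4), '.' pass, move up to (2,4)
Step 5: enter (2,4), '.' pass, move up to (1,4)
Step 6: enter (1,4), '.' pass, move up to (0,4)
Step 7: enter (0,4), '.' pass, move up to (-1,4)
Step 8: at (-1,4) — EXIT via top edge, pos 4
Distinct cells visited: 7 (path length 7)

Answer: 7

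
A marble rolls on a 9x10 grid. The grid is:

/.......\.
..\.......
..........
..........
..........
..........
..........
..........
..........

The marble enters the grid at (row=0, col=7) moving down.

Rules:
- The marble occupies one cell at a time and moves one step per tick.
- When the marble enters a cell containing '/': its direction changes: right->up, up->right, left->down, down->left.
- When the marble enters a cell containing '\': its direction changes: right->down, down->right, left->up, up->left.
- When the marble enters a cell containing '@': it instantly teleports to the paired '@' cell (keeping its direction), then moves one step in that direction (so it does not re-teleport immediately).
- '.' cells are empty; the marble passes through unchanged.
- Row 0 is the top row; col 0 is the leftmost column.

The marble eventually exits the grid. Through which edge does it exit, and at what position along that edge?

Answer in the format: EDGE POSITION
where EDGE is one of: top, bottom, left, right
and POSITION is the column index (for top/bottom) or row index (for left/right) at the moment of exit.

Answer: bottom 7

Derivation:
Step 1: enter (0,7), '.' pass, move down to (1,7)
Step 2: enter (1,7), '.' pass, move down to (2,7)
Step 3: enter (2,7), '.' pass, move down to (3,7)
Step 4: enter (3,7), '.' pass, move down to (4,7)
Step 5: enter (4,7), '.' pass, move down to (5,7)
Step 6: enter (5,7), '.' pass, move down to (6,7)
Step 7: enter (6,7), '.' pass, move down to (7,7)
Step 8: enter (7,7), '.' pass, move down to (8,7)
Step 9: enter (8,7), '.' pass, move down to (9,7)
Step 10: at (9,7) — EXIT via bottom edge, pos 7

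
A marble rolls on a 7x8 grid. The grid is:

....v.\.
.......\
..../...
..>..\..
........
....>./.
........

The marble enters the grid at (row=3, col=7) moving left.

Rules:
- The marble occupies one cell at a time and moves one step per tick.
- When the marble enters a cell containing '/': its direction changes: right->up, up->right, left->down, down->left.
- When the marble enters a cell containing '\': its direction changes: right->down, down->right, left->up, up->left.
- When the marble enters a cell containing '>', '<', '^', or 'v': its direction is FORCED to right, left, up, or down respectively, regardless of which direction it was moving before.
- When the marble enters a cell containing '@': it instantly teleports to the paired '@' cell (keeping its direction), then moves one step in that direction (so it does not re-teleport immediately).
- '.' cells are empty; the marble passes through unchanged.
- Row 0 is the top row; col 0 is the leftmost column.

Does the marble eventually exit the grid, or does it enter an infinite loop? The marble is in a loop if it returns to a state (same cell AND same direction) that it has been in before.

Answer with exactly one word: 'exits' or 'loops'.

Step 1: enter (3,7), '.' pass, move left to (3,6)
Step 2: enter (3,6), '.' pass, move left to (3,5)
Step 3: enter (3,5), '\' deflects left->up, move up to (2,5)
Step 4: enter (2,5), '.' pass, move up to (1,5)
Step 5: enter (1,5), '.' pass, move up to (0,5)
Step 6: enter (0,5), '.' pass, move up to (-1,5)
Step 7: at (-1,5) — EXIT via top edge, pos 5

Answer: exits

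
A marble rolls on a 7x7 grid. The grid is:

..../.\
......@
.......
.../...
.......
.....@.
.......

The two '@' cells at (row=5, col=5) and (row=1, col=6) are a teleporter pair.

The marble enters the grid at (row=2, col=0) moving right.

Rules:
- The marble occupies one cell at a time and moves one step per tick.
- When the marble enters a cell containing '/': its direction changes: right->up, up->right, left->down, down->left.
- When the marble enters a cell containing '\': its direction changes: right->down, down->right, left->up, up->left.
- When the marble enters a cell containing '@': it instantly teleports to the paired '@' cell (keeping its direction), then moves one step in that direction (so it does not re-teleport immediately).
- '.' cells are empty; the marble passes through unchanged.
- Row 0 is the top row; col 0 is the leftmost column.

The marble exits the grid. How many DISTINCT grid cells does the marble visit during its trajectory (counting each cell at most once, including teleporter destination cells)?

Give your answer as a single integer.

Step 1: enter (2,0), '.' pass, move right to (2,1)
Step 2: enter (2,1), '.' pass, move right to (2,2)
Step 3: enter (2,2), '.' pass, move right to (2,3)
Step 4: enter (2,3), '.' pass, move right to (2,4)
Step 5: enter (2,4), '.' pass, move right to (2,5)
Step 6: enter (2,5), '.' pass, move right to (2,6)
Step 7: enter (2,6), '.' pass, move right to (2,7)
Step 8: at (2,7) — EXIT via right edge, pos 2
Distinct cells visited: 7 (path length 7)

Answer: 7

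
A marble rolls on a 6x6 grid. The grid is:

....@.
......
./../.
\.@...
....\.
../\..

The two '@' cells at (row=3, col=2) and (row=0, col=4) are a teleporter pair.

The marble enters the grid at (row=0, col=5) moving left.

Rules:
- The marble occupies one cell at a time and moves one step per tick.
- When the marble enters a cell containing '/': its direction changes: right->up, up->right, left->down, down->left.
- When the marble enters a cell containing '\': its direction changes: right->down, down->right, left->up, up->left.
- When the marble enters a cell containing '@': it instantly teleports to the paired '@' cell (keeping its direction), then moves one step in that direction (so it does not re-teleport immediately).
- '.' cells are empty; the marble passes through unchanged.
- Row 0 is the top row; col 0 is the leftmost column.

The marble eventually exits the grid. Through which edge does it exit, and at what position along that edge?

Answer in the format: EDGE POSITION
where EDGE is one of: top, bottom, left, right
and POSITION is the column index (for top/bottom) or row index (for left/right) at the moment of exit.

Step 1: enter (0,5), '.' pass, move left to (0,4)
Step 2: enter (0,4), '@' teleport (0,4)->(3,2), also enter (3,2), move left to (3,1)
Step 3: enter (3,1), '.' pass, move left to (3,0)
Step 4: enter (3,0), '\' deflects left->up, move up to (2,0)
Step 5: enter (2,0), '.' pass, move up to (1,0)
Step 6: enter (1,0), '.' pass, move up to (0,0)
Step 7: enter (0,0), '.' pass, move up to (-1,0)
Step 8: at (-1,0) — EXIT via top edge, pos 0

Answer: top 0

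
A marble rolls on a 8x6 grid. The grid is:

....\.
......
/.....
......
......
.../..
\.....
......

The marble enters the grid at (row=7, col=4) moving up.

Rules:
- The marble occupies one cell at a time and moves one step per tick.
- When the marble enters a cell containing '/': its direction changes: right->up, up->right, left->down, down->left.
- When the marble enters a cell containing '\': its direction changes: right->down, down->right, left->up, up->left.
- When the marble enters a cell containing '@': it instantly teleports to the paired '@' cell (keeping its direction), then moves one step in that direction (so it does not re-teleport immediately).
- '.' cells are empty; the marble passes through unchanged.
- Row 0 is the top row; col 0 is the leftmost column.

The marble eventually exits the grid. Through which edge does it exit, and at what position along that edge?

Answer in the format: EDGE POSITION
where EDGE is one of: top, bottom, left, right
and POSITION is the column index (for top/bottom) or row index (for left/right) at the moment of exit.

Answer: left 0

Derivation:
Step 1: enter (7,4), '.' pass, move up to (6,4)
Step 2: enter (6,4), '.' pass, move up to (5,4)
Step 3: enter (5,4), '.' pass, move up to (4,4)
Step 4: enter (4,4), '.' pass, move up to (3,4)
Step 5: enter (3,4), '.' pass, move up to (2,4)
Step 6: enter (2,4), '.' pass, move up to (1,4)
Step 7: enter (1,4), '.' pass, move up to (0,4)
Step 8: enter (0,4), '\' deflects up->left, move left to (0,3)
Step 9: enter (0,3), '.' pass, move left to (0,2)
Step 10: enter (0,2), '.' pass, move left to (0,1)
Step 11: enter (0,1), '.' pass, move left to (0,0)
Step 12: enter (0,0), '.' pass, move left to (0,-1)
Step 13: at (0,-1) — EXIT via left edge, pos 0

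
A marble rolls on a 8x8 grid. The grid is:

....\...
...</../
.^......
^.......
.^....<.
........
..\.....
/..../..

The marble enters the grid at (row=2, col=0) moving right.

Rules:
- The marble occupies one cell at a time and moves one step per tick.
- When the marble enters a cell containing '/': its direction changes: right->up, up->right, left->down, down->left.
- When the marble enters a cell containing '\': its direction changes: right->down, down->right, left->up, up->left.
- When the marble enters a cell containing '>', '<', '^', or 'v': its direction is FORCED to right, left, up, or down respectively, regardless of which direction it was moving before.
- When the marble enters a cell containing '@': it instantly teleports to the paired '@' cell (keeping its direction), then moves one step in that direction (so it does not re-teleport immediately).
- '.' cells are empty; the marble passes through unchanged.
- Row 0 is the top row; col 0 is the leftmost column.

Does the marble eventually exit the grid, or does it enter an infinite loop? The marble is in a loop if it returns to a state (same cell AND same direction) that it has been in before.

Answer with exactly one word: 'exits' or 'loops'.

Step 1: enter (2,0), '.' pass, move right to (2,1)
Step 2: enter (2,1), '^' forces right->up, move up to (1,1)
Step 3: enter (1,1), '.' pass, move up to (0,1)
Step 4: enter (0,1), '.' pass, move up to (-1,1)
Step 5: at (-1,1) — EXIT via top edge, pos 1

Answer: exits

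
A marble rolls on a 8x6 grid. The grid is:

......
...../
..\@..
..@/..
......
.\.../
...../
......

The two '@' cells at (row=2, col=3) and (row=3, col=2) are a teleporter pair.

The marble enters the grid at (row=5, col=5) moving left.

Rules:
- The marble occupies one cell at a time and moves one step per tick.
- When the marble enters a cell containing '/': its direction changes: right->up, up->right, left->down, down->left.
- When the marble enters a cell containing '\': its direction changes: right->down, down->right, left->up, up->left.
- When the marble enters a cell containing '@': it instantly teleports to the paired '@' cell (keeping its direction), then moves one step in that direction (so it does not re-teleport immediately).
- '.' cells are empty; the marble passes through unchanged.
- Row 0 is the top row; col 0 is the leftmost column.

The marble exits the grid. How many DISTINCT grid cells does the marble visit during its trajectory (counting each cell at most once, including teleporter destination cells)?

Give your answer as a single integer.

Answer: 7

Derivation:
Step 1: enter (5,5), '/' deflects left->down, move down to (6,5)
Step 2: enter (6,5), '/' deflects down->left, move left to (6,4)
Step 3: enter (6,4), '.' pass, move left to (6,3)
Step 4: enter (6,3), '.' pass, move left to (6,2)
Step 5: enter (6,2), '.' pass, move left to (6,1)
Step 6: enter (6,1), '.' pass, move left to (6,0)
Step 7: enter (6,0), '.' pass, move left to (6,-1)
Step 8: at (6,-1) — EXIT via left edge, pos 6
Distinct cells visited: 7 (path length 7)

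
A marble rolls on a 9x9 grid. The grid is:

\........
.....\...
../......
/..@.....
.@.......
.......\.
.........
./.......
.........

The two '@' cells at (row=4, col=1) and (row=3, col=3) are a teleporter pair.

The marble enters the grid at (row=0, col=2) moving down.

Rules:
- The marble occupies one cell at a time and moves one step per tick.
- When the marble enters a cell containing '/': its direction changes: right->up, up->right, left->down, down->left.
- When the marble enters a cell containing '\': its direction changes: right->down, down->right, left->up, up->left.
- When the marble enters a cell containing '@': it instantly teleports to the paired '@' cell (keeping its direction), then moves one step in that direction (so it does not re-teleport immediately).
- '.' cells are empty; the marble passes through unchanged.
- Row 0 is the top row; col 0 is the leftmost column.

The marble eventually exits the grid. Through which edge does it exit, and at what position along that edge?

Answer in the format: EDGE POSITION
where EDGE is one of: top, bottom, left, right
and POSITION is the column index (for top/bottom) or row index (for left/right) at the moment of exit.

Step 1: enter (0,2), '.' pass, move down to (1,2)
Step 2: enter (1,2), '.' pass, move down to (2,2)
Step 3: enter (2,2), '/' deflects down->left, move left to (2,1)
Step 4: enter (2,1), '.' pass, move left to (2,0)
Step 5: enter (2,0), '.' pass, move left to (2,-1)
Step 6: at (2,-1) — EXIT via left edge, pos 2

Answer: left 2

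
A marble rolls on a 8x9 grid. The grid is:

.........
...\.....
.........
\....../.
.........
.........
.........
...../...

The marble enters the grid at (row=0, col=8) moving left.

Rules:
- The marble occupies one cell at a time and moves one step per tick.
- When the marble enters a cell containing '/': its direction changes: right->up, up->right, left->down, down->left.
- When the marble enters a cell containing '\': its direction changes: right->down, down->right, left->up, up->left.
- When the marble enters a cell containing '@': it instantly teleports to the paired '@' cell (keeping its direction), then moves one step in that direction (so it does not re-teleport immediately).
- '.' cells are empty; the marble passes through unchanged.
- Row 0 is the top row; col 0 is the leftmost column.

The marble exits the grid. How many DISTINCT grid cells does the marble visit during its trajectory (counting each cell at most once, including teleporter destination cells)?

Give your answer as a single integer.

Step 1: enter (0,8), '.' pass, move left to (0,7)
Step 2: enter (0,7), '.' pass, move left to (0,6)
Step 3: enter (0,6), '.' pass, move left to (0,5)
Step 4: enter (0,5), '.' pass, move left to (0,4)
Step 5: enter (0,4), '.' pass, move left to (0,3)
Step 6: enter (0,3), '.' pass, move left to (0,2)
Step 7: enter (0,2), '.' pass, move left to (0,1)
Step 8: enter (0,1), '.' pass, move left to (0,0)
Step 9: enter (0,0), '.' pass, move left to (0,-1)
Step 10: at (0,-1) — EXIT via left edge, pos 0
Distinct cells visited: 9 (path length 9)

Answer: 9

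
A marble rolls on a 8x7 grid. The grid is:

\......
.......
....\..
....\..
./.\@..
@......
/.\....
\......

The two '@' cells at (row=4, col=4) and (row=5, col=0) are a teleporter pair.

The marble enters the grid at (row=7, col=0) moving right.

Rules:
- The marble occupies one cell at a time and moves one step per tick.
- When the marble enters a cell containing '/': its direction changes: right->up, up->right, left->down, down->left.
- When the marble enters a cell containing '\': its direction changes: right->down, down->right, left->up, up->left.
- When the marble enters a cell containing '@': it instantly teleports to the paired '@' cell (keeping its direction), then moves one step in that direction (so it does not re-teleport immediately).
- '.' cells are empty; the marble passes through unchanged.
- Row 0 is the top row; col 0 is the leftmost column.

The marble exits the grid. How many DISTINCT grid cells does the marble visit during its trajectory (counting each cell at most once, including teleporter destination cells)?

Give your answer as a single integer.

Step 1: enter (7,0), '\' deflects right->down, move down to (8,0)
Step 2: at (8,0) — EXIT via bottom edge, pos 0
Distinct cells visited: 1 (path length 1)

Answer: 1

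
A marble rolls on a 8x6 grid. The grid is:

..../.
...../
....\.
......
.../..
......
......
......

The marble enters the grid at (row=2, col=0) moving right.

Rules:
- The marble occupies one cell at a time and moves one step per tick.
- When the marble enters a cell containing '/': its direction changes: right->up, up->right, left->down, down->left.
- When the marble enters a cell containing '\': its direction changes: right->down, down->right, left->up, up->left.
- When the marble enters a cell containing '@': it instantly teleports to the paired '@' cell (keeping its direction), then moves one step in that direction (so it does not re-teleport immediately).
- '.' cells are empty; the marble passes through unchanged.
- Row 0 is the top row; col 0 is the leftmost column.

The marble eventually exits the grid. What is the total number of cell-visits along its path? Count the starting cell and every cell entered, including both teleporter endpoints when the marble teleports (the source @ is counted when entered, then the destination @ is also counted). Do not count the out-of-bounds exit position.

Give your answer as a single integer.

Step 1: enter (2,0), '.' pass, move right to (2,1)
Step 2: enter (2,1), '.' pass, move right to (2,2)
Step 3: enter (2,2), '.' pass, move right to (2,3)
Step 4: enter (2,3), '.' pass, move right to (2,4)
Step 5: enter (2,4), '\' deflects right->down, move down to (3,4)
Step 6: enter (3,4), '.' pass, move down to (4,4)
Step 7: enter (4,4), '.' pass, move down to (5,4)
Step 8: enter (5,4), '.' pass, move down to (6,4)
Step 9: enter (6,4), '.' pass, move down to (7,4)
Step 10: enter (7,4), '.' pass, move down to (8,4)
Step 11: at (8,4) — EXIT via bottom edge, pos 4
Path length (cell visits): 10

Answer: 10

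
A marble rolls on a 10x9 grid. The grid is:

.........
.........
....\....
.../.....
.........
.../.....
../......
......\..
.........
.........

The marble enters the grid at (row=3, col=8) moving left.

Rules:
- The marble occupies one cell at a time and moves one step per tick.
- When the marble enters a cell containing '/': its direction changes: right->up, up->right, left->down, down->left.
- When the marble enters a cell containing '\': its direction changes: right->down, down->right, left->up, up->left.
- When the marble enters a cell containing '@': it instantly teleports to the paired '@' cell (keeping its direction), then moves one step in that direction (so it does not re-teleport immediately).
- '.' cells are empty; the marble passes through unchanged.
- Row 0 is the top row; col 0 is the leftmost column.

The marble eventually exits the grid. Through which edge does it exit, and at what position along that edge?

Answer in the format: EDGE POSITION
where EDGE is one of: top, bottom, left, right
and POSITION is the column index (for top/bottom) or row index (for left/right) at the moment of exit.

Step 1: enter (3,8), '.' pass, move left to (3,7)
Step 2: enter (3,7), '.' pass, move left to (3,6)
Step 3: enter (3,6), '.' pass, move left to (3,5)
Step 4: enter (3,5), '.' pass, move left to (3,4)
Step 5: enter (3,4), '.' pass, move left to (3,3)
Step 6: enter (3,3), '/' deflects left->down, move down to (4,3)
Step 7: enter (4,3), '.' pass, move down to (5,3)
Step 8: enter (5,3), '/' deflects down->left, move left to (5,2)
Step 9: enter (5,2), '.' pass, move left to (5,1)
Step 10: enter (5,1), '.' pass, move left to (5,0)
Step 11: enter (5,0), '.' pass, move left to (5,-1)
Step 12: at (5,-1) — EXIT via left edge, pos 5

Answer: left 5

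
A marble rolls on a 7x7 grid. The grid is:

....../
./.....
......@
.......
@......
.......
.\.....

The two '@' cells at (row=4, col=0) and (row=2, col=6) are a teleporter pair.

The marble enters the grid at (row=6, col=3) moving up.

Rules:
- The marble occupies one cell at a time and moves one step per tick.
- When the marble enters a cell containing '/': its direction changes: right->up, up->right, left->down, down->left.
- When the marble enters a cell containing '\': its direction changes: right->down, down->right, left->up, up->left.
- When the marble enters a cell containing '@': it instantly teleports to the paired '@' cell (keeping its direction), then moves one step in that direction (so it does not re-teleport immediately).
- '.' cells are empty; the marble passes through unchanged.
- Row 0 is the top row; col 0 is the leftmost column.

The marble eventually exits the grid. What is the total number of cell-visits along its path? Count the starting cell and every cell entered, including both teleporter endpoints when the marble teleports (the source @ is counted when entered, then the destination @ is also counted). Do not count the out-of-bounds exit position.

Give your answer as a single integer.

Answer: 7

Derivation:
Step 1: enter (6,3), '.' pass, move up to (5,3)
Step 2: enter (5,3), '.' pass, move up to (4,3)
Step 3: enter (4,3), '.' pass, move up to (3,3)
Step 4: enter (3,3), '.' pass, move up to (2,3)
Step 5: enter (2,3), '.' pass, move up to (1,3)
Step 6: enter (1,3), '.' pass, move up to (0,3)
Step 7: enter (0,3), '.' pass, move up to (-1,3)
Step 8: at (-1,3) — EXIT via top edge, pos 3
Path length (cell visits): 7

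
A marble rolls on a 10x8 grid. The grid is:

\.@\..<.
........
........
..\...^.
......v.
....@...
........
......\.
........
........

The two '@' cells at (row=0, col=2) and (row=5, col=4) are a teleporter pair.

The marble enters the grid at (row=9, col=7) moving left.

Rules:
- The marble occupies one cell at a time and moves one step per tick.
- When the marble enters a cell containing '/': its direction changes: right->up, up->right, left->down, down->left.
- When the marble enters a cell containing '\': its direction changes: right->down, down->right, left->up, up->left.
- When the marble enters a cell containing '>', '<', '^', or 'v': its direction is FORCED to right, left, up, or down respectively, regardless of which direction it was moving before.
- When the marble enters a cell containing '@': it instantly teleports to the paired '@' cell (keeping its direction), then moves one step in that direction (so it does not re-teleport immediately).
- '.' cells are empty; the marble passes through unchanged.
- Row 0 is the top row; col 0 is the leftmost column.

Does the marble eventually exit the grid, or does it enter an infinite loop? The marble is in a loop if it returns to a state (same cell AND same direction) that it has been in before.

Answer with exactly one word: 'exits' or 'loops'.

Answer: exits

Derivation:
Step 1: enter (9,7), '.' pass, move left to (9,6)
Step 2: enter (9,6), '.' pass, move left to (9,5)
Step 3: enter (9,5), '.' pass, move left to (9,4)
Step 4: enter (9,4), '.' pass, move left to (9,3)
Step 5: enter (9,3), '.' pass, move left to (9,2)
Step 6: enter (9,2), '.' pass, move left to (9,1)
Step 7: enter (9,1), '.' pass, move left to (9,0)
Step 8: enter (9,0), '.' pass, move left to (9,-1)
Step 9: at (9,-1) — EXIT via left edge, pos 9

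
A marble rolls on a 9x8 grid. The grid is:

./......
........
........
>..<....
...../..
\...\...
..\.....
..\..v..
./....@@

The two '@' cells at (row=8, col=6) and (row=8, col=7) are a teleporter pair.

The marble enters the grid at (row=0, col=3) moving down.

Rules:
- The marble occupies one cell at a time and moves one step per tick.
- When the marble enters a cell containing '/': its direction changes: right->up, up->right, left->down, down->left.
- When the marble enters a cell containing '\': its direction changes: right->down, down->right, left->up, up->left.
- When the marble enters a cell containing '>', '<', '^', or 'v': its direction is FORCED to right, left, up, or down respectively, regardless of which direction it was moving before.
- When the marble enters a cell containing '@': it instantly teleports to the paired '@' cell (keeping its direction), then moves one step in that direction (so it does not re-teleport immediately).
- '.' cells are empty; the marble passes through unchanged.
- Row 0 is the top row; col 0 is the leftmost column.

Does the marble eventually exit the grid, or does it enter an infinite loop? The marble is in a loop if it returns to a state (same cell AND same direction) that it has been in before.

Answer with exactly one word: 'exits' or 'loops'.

Step 1: enter (0,3), '.' pass, move down to (1,3)
Step 2: enter (1,3), '.' pass, move down to (2,3)
Step 3: enter (2,3), '.' pass, move down to (3,3)
Step 4: enter (3,3), '<' forces down->left, move left to (3,2)
Step 5: enter (3,2), '.' pass, move left to (3,1)
Step 6: enter (3,1), '.' pass, move left to (3,0)
Step 7: enter (3,0), '>' forces left->right, move right to (3,1)
Step 8: enter (3,1), '.' pass, move right to (3,2)
Step 9: enter (3,2), '.' pass, move right to (3,3)
Step 10: enter (3,3), '<' forces right->left, move left to (3,2)
Step 11: at (3,2) dir=left — LOOP DETECTED (seen before)

Answer: loops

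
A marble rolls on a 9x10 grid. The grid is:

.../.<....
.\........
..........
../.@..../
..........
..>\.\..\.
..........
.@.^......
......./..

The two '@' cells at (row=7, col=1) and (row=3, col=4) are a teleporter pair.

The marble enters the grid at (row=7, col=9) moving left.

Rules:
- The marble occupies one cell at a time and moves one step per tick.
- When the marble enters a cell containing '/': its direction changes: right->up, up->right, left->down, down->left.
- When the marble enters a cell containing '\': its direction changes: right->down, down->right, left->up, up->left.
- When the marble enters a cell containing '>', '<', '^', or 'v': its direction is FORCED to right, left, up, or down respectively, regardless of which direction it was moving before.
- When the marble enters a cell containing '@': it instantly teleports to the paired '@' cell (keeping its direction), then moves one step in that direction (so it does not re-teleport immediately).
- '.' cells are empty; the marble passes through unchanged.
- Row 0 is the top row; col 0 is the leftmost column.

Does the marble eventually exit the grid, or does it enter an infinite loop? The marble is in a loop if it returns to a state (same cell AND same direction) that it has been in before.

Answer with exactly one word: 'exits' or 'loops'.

Answer: loops

Derivation:
Step 1: enter (7,9), '.' pass, move left to (7,8)
Step 2: enter (7,8), '.' pass, move left to (7,7)
Step 3: enter (7,7), '.' pass, move left to (7,6)
Step 4: enter (7,6), '.' pass, move left to (7,5)
Step 5: enter (7,5), '.' pass, move left to (7,4)
Step 6: enter (7,4), '.' pass, move left to (7,3)
Step 7: enter (7,3), '^' forces left->up, move up to (6,3)
Step 8: enter (6,3), '.' pass, move up to (5,3)
Step 9: enter (5,3), '\' deflects up->left, move left to (5,2)
Step 10: enter (5,2), '>' forces left->right, move right to (5,3)
Step 11: enter (5,3), '\' deflects right->down, move down to (6,3)
Step 12: enter (6,3), '.' pass, move down to (7,3)
Step 13: enter (7,3), '^' forces down->up, move up to (6,3)
Step 14: at (6,3) dir=up — LOOP DETECTED (seen before)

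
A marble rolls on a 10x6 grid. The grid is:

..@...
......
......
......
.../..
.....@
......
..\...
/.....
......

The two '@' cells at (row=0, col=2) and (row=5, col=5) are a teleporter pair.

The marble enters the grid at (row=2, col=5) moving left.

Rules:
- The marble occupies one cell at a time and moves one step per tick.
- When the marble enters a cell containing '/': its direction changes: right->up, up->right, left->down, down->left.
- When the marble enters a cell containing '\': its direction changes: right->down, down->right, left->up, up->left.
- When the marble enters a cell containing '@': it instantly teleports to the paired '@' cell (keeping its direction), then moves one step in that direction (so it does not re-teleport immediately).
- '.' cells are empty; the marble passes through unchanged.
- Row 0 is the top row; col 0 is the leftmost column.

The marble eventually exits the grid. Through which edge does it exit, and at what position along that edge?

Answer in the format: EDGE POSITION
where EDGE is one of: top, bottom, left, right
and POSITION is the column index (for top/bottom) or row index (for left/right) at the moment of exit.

Step 1: enter (2,5), '.' pass, move left to (2,4)
Step 2: enter (2,4), '.' pass, move left to (2,3)
Step 3: enter (2,3), '.' pass, move left to (2,2)
Step 4: enter (2,2), '.' pass, move left to (2,1)
Step 5: enter (2,1), '.' pass, move left to (2,0)
Step 6: enter (2,0), '.' pass, move left to (2,-1)
Step 7: at (2,-1) — EXIT via left edge, pos 2

Answer: left 2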